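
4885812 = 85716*57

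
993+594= 1587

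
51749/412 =125 + 249/412=125.60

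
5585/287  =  19 + 132/287 = 19.46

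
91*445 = 40495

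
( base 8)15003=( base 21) f22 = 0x1A03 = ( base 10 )6659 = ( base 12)3a2b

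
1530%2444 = 1530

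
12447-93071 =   -  80624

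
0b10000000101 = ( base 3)1102010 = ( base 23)1lh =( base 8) 2005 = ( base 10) 1029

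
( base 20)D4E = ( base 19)ecc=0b1010010101110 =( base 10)5294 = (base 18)G62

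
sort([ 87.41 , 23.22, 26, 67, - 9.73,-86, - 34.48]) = [ - 86, - 34.48, - 9.73, 23.22,26,67, 87.41] 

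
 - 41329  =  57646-98975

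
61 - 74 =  - 13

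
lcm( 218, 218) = 218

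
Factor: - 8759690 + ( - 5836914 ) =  - 2^2*11^1*157^1*2113^1=- 14596604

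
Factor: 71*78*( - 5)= - 2^1*3^1 * 5^1 * 13^1*71^1 = -27690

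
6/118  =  3/59 =0.05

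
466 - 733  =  -267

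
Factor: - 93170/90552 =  - 605/588 =- 2^(- 2)*3^( - 1)*5^1*7^( -2)*11^2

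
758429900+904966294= 1663396194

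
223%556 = 223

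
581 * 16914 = 9827034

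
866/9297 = 866/9297 =0.09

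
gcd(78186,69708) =942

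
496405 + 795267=1291672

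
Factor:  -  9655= - 5^1*1931^1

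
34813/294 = 118 + 121/294=118.41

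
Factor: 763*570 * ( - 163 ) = -2^1*3^1 * 5^1*7^1 *19^1*109^1*163^1=- 70890330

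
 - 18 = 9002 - 9020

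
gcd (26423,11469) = 1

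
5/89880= 1/17976 = 0.00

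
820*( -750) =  -615000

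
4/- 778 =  - 1+387/389 = - 0.01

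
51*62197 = 3172047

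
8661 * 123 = 1065303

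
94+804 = 898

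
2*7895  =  15790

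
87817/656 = 133 + 569/656 = 133.87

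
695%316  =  63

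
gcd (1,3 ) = 1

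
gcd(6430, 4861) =1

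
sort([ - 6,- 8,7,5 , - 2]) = [ - 8, - 6, - 2, 5,7] 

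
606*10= 6060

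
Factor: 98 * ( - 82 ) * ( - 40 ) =321440 = 2^5*5^1*7^2*41^1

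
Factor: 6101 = 6101^1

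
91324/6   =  45662/3  =  15220.67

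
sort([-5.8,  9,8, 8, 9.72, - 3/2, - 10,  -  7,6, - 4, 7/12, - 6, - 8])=[ - 10 ,-8 ,  -  7, - 6, - 5.8, -4,-3/2, 7/12,6,8,8, 9, 9.72]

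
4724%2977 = 1747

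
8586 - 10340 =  - 1754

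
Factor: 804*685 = 550740 = 2^2*3^1 * 5^1*67^1*137^1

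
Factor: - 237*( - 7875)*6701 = 3^3*5^3 * 7^1*79^1*6701^1  =  12506578875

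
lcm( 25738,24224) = 411808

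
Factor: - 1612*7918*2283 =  - 29139791928= -2^3*3^1*13^1* 31^1*37^1 *107^1 *761^1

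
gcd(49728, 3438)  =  6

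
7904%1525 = 279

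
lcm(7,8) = 56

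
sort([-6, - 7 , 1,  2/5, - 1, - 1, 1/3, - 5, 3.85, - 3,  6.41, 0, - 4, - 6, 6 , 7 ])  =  [ - 7,-6,  -  6 ,- 5, - 4, - 3, - 1, - 1, 0, 1/3, 2/5, 1,3.85,6,6.41, 7 ]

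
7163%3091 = 981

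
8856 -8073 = 783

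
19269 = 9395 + 9874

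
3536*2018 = 7135648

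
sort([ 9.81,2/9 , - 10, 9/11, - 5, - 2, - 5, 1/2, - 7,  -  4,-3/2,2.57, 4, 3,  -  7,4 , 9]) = [-10, - 7, - 7, - 5, -5,-4,-2, -3/2,2/9,1/2,9/11,2.57,3,4 , 4,9,9.81]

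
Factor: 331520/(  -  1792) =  - 185  =  - 5^1*37^1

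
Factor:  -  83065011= - 3^1*1193^1 * 23209^1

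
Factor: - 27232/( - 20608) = 37/28= 2^( - 2) * 7^(-1 ) *37^1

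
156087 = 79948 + 76139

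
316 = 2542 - 2226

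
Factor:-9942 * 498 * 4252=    -2^4 * 3^2*83^1*1063^1 * 1657^1 = -21052145232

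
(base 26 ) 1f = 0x29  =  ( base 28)1D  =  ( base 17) 27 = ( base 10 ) 41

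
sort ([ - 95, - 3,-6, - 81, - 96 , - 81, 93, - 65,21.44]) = [ - 96,-95, - 81, - 81, - 65 ,-6, -3,21.44 , 93]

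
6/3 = 2  =  2.00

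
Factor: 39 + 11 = 2^1* 5^2=50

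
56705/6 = 56705/6 = 9450.83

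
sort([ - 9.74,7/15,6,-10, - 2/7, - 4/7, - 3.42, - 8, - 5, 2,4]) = [-10, - 9.74, - 8,-5, - 3.42 ,-4/7, - 2/7,7/15,2,4,6]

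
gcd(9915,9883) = 1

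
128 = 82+46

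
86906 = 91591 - 4685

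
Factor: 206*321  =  2^1 *3^1*103^1 * 107^1 = 66126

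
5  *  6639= 33195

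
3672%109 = 75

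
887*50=44350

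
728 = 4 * 182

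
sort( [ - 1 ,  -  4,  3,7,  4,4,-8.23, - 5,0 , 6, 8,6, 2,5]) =[ -8.23, - 5,-4,-1, 0 , 2,3,4,  4,5,6,  6,  7,8 ]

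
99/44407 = 9/4037 = 0.00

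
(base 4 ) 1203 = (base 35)2T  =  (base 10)99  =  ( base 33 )30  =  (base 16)63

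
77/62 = 77/62 = 1.24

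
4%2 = 0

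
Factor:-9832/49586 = -2^2 *1229^1*24793^(-1) = - 4916/24793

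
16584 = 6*2764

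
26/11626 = 13/5813 = 0.00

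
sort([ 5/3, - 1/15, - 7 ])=[-7, -1/15, 5/3 ]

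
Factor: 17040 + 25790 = 42830=   2^1*5^1*4283^1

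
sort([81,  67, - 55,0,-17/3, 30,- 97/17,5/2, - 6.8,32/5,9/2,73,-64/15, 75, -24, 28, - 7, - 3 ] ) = [ - 55, - 24,- 7,  -  6.8 ,-97/17,  -  17/3,-64/15,-3,0,  5/2,9/2, 32/5,28, 30, 67,73,75,81]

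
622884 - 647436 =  - 24552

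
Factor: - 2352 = -2^4*3^1*7^2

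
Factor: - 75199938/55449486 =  - 3^( -1 )*11^1*19^( -1)*73^( - 1 )*2221^( - 1 )*1139393^1 = - 12533323/9241581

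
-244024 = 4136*(-59) 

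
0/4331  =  0=0.00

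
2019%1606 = 413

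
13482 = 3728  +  9754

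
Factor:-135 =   -  3^3 * 5^1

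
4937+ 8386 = 13323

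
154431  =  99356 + 55075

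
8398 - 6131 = 2267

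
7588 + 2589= 10177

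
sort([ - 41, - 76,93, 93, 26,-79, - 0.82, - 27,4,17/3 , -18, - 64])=[ - 79, - 76, - 64, - 41, - 27, - 18, - 0.82,  4, 17/3 , 26, 93, 93]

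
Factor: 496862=2^1*248431^1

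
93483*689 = 64409787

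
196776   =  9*21864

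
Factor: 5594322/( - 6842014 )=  - 3^1 * 31^1*  1583^1*180053^( - 1) = - 147219/180053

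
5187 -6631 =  - 1444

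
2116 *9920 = 20990720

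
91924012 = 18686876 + 73237136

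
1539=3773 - 2234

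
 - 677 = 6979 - 7656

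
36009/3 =12003 = 12003.00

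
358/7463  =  358/7463 =0.05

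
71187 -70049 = 1138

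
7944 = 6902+1042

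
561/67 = 561/67= 8.37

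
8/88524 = 2/22131 = 0.00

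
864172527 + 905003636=1769176163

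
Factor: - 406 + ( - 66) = - 2^3*59^1 = -472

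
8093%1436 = 913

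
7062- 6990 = 72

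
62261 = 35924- - 26337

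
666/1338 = 111/223  =  0.50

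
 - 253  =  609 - 862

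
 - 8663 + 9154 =491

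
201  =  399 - 198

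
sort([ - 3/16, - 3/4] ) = [  -  3/4,-3/16]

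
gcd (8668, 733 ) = 1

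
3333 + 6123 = 9456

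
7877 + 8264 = 16141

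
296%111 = 74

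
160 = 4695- 4535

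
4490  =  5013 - 523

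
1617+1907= 3524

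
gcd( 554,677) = 1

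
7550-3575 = 3975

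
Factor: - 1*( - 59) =59^1  =  59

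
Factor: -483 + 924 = 3^2 * 7^2   =  441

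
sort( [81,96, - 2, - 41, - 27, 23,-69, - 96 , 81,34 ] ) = [ - 96, - 69, - 41, - 27, - 2, 23, 34, 81,81,96 ]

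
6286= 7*898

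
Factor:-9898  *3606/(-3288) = 2974349/274 = 2^( - 1 )*7^2*101^1 * 137^(-1)*601^1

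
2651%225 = 176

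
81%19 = 5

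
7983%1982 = 55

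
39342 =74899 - 35557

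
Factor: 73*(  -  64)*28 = - 130816 = -2^8 * 7^1*73^1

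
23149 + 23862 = 47011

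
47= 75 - 28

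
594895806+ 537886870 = 1132782676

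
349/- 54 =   -  349/54 = - 6.46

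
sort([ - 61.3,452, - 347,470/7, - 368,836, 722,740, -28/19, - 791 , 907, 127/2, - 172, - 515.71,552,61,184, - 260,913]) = [ - 791, - 515.71, - 368, - 347, - 260, - 172, - 61.3, - 28/19,61, 127/2,470/7,184 , 452, 552,722,740,836,907,  913 ] 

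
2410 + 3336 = 5746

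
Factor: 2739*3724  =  2^2*3^1*7^2*11^1*19^1*83^1 = 10200036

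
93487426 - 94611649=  - 1124223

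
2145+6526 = 8671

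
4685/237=19 + 182/237  =  19.77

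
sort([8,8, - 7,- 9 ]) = [ - 9 ,-7,8,8]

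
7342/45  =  163 + 7/45  =  163.16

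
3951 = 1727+2224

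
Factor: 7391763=3^3*23^1 * 11903^1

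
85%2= 1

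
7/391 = 7/391  =  0.02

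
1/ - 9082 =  - 1/9082 = - 0.00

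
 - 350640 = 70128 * ( - 5)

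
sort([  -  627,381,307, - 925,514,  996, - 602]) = [ - 925, - 627, - 602,307,381,514,996] 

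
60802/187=325 + 27/187 = 325.14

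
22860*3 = 68580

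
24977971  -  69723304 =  -44745333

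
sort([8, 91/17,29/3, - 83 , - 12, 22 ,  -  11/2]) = [ - 83  , - 12, - 11/2,  91/17,  8,29/3,  22]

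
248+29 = 277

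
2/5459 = 2/5459 = 0.00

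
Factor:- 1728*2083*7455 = - 2^6* 3^4*5^1*7^1*71^1 * 2083^1 = -26833705920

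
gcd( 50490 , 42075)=8415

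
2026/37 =54 + 28/37  =  54.76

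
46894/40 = 23447/20 =1172.35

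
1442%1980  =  1442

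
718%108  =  70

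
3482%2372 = 1110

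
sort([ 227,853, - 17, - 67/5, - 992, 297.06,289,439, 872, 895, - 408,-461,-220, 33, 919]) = [-992, - 461,  -  408, - 220,-17,-67/5, 33, 227, 289, 297.06, 439,  853,872,895 , 919]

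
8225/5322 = 8225/5322 = 1.55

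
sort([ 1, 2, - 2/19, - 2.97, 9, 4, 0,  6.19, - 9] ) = [ - 9, - 2.97, - 2/19, 0, 1,2,4, 6.19, 9 ] 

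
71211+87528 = 158739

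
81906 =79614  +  2292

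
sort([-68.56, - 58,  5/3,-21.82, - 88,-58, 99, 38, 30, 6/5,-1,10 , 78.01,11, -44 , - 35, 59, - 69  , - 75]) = [  -  88,-75, - 69, - 68.56,-58, - 58, - 44, - 35, - 21.82,-1,6/5, 5/3, 10,  11,30, 38, 59,78.01,99]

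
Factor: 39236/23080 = 2^(-1)*5^( -1) *17^1= 17/10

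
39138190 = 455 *86018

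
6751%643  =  321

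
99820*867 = 86543940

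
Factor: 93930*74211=2^1*3^2 * 5^1*29^1*31^1*101^1*853^1 = 6970639230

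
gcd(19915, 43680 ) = 35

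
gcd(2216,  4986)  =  554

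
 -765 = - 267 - 498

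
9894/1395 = 7 + 43/465 = 7.09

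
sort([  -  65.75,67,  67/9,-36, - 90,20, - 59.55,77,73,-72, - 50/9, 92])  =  [ - 90,- 72, - 65.75, -59.55, - 36, - 50/9,  67/9,20, 67, 73,77,92]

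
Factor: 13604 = 2^2*19^1*179^1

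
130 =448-318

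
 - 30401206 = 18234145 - 48635351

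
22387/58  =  385  +  57/58 = 385.98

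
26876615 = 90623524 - 63746909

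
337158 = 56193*6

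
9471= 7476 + 1995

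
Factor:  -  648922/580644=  - 324461/290322= - 2^(-1 )*3^( -2)*23^1*127^( - 2) * 14107^1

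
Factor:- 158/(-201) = 2^1*3^ ( - 1) * 67^( - 1) * 79^1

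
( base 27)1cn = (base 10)1076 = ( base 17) 3c5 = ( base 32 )11K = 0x434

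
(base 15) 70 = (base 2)1101001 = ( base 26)41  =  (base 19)5A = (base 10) 105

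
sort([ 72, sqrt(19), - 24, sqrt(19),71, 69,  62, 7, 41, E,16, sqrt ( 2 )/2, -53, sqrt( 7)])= [ - 53, - 24, sqrt(2 )/2, sqrt( 7 ), E , sqrt( 19),sqrt ( 19 ), 7, 16,41, 62,69, 71, 72 ]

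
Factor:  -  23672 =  - 2^3*11^1* 269^1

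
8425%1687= 1677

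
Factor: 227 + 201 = 428 = 2^2*107^1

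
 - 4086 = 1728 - 5814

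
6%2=0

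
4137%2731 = 1406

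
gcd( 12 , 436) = 4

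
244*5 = 1220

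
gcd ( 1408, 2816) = 1408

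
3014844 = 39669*76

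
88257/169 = 6789/13 = 522.23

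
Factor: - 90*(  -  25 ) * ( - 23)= - 51750  =  -2^1*3^2*5^3*23^1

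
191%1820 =191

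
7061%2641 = 1779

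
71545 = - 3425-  - 74970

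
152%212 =152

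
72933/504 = 144+17/24 = 144.71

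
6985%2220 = 325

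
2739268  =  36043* 76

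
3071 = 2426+645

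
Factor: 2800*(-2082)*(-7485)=2^5*3^2*5^3*7^1 * 347^1 *499^1 = 43634556000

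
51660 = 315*164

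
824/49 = 824/49 = 16.82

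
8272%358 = 38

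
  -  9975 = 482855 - 492830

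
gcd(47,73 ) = 1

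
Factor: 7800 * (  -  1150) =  - 2^4*3^1*5^4*13^1 * 23^1  =  - 8970000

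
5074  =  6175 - 1101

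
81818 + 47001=128819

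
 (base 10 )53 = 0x35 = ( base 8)65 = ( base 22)29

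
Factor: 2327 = 13^1*179^1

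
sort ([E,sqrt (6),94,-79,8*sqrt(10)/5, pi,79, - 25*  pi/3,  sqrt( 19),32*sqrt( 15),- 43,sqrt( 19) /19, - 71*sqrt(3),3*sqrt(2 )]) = [ - 71*sqrt( 3 ), - 79, - 43,- 25*pi/3 , sqrt (19)/19,  sqrt( 6 ), E,pi,3*sqrt (2),sqrt (19)  ,  8* sqrt (10 )/5,79,94,32*sqrt( 15 )] 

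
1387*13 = 18031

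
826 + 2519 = 3345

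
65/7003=65/7003 = 0.01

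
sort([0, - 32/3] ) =[ - 32/3, 0]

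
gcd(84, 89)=1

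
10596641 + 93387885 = 103984526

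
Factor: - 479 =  - 479^1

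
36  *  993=35748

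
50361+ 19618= 69979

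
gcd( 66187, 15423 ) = 1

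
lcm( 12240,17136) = 85680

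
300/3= 100 = 100.00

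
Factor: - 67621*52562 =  - 2^1*19^1*41^1*641^1*3559^1 = -3554295002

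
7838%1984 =1886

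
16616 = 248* 67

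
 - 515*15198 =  - 7826970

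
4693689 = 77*60957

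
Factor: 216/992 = 27/124 = 2^(  -  2)*3^3*31^(  -  1)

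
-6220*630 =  - 3918600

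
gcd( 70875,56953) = 1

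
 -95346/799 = -120 + 534/799 = - 119.33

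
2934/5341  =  2934/5341 = 0.55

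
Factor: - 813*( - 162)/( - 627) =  - 43902/209 = - 2^1*3^4 * 11^( - 1 )*19^( - 1) *271^1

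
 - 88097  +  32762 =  - 55335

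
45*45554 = 2049930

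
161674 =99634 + 62040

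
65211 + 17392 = 82603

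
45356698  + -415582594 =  - 370225896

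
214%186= 28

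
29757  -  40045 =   -  10288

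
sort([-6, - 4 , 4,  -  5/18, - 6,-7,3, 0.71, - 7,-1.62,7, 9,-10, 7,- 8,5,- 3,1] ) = [ - 10 , - 8, -7, - 7,-6 ,-6, - 4,-3,- 1.62, -5/18,  0.71,1, 3,4,5,7 , 7, 9]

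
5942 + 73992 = 79934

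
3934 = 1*3934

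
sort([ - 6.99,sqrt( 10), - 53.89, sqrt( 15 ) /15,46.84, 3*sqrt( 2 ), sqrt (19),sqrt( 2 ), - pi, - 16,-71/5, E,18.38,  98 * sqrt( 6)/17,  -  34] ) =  [  -  53.89,-34, - 16, - 71/5, - 6.99, - pi, sqrt( 15)/15, sqrt( 2),E, sqrt( 10),3 * sqrt( 2 ),sqrt ( 19 ), 98*sqrt( 6)/17, 18.38,46.84 ] 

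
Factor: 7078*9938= 70341164 = 2^2 * 3539^1*4969^1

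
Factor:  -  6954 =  - 2^1*3^1*19^1*61^1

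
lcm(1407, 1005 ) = 7035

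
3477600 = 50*69552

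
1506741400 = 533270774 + 973470626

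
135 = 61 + 74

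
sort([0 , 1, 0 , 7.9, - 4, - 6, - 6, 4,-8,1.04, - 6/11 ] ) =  [ - 8, - 6, - 6,-4,-6/11,0 , 0, 1, 1.04,  4, 7.9 ]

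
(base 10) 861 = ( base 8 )1535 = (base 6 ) 3553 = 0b1101011101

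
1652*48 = 79296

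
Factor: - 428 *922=  -  2^3*107^1*461^1= - 394616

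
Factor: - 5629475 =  - 5^2 *83^1 * 2713^1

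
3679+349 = 4028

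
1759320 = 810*2172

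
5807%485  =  472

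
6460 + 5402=11862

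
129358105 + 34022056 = 163380161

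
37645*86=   3237470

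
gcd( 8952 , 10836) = 12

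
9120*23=209760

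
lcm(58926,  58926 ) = 58926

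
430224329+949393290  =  1379617619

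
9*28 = 252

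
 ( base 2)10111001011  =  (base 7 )4216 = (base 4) 113023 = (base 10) 1483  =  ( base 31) 1gq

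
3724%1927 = 1797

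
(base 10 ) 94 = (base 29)37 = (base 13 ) 73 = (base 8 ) 136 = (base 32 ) 2u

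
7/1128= 7/1128 = 0.01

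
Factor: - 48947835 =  - 3^1*5^1 * 3263189^1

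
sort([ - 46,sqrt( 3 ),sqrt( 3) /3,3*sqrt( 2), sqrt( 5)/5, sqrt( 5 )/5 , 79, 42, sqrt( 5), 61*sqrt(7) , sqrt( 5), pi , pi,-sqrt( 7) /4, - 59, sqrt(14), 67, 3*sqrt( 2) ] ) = [ - 59 ,-46,-sqrt( 7) /4, sqrt( 5)/5,sqrt(5)/5,  sqrt( 3)/3 , sqrt( 3), sqrt ( 5 ), sqrt( 5 ) , pi,pi,sqrt( 14),3*sqrt( 2 ),  3*sqrt( 2), 42,67,79, 61*sqrt( 7) ]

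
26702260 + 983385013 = 1010087273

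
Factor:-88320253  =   - 7^1*17^1 * 23^3* 61^1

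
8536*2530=21596080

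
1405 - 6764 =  - 5359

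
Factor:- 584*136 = -2^6*17^1*73^1  =  - 79424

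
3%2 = 1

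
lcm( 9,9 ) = 9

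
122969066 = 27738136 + 95230930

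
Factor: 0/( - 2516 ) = 0^1=0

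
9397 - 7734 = 1663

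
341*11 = 3751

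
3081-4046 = -965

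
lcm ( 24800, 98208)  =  2455200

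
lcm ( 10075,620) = 40300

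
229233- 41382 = 187851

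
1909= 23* 83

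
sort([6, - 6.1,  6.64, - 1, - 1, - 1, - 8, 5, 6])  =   [ - 8, - 6.1, - 1, - 1, - 1, 5 , 6 , 6 , 6.64 ] 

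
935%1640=935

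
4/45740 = 1/11435 = 0.00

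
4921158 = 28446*173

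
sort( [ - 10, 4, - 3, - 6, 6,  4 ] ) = [ - 10,-6, - 3,4,4,6 ] 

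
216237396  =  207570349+8667047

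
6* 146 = 876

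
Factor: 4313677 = 4313677^1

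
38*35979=1367202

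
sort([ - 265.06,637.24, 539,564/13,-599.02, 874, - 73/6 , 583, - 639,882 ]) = [-639, - 599.02 , - 265.06, - 73/6, 564/13,539,  583,  637.24, 874, 882 ]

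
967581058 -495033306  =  472547752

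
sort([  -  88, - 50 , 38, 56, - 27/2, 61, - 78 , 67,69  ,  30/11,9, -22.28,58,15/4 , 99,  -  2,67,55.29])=[ -88, - 78, - 50, - 22.28, - 27/2, - 2 , 30/11,15/4,9,38,55.29,  56 , 58,61,67,67,69,99 ]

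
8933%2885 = 278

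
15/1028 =15/1028 = 0.01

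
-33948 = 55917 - 89865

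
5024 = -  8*( -628)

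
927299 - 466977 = 460322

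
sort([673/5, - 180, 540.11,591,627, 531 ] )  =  [ -180, 673/5,531, 540.11, 591, 627]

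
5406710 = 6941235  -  1534525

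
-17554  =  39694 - 57248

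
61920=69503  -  7583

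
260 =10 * 26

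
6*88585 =531510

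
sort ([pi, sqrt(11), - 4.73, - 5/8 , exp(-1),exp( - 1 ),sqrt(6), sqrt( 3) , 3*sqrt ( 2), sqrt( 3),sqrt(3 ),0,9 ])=[ - 4.73, - 5/8 , 0,exp (-1 ), exp(  -  1 ) , sqrt( 3), sqrt( 3),sqrt(3),sqrt(6), pi,sqrt( 11 ), 3*sqrt (2 ),9]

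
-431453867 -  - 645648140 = 214194273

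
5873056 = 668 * 8792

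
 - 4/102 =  - 1 + 49/51  =  - 0.04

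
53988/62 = 26994/31 = 870.77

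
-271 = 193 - 464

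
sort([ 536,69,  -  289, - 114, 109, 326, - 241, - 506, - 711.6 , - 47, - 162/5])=[ - 711.6, - 506, - 289, - 241, -114, - 47, -162/5, 69, 109, 326, 536] 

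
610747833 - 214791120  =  395956713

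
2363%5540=2363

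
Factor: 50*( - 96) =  - 2^6*3^1*5^2 = - 4800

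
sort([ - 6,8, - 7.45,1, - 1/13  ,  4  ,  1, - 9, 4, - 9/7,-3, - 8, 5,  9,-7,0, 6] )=[-9, - 8, -7.45, - 7, - 6,-3,-9/7 , - 1/13,0, 1,1, 4, 4, 5, 6,8, 9]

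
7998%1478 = 608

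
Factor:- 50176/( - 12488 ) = 2^7*7^1*223^( - 1 )  =  896/223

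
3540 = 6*590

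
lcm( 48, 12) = 48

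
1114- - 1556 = 2670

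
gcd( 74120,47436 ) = 4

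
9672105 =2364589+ 7307516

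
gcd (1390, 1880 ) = 10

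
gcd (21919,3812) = 953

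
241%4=1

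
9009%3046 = 2917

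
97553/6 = 16258 + 5/6 = 16258.83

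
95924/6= 15987 + 1/3 = 15987.33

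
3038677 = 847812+2190865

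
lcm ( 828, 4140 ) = 4140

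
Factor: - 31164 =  - 2^2*3^1*  7^2*53^1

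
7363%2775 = 1813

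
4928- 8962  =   - 4034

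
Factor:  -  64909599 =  - 3^1*21636533^1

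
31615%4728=3247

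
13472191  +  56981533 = 70453724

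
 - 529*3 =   -  1587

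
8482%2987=2508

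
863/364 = 863/364 = 2.37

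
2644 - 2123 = 521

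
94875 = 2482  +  92393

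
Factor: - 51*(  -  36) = 2^2*3^3*17^1 =1836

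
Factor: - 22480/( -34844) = 2^2 * 5^1*31^ ( - 1) =20/31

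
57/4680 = 19/1560= 0.01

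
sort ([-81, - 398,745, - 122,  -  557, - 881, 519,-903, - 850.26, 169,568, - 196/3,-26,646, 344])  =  [ - 903, - 881, - 850.26, - 557, - 398, - 122, - 81  , - 196/3, - 26, 169,344,519 , 568,646,745] 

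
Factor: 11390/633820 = 17/946=2^ ( - 1)*11^ ( - 1)*17^1*43^ (-1 )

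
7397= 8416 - 1019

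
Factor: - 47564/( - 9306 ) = 2^1*3^( - 2)*23^1  =  46/9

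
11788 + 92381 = 104169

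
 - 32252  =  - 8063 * 4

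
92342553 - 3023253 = 89319300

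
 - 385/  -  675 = 77/135  =  0.57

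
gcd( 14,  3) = 1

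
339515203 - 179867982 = 159647221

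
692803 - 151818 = 540985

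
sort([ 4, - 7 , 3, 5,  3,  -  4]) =[-7,-4,3,3,  4, 5]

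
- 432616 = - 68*6362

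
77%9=5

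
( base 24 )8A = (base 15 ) D7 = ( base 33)64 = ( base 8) 312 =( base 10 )202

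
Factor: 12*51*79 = 48348 = 2^2*3^2*17^1*79^1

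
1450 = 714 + 736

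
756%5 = 1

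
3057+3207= 6264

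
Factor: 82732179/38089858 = 2^( - 1)*3^1*19044929^( - 1 ) * 27577393^1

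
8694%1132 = 770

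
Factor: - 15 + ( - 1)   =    -  16=- 2^4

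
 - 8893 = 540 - 9433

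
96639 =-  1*( - 96639)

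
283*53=14999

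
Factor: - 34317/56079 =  - 41^1 * 67^( - 1 ) = - 41/67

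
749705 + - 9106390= - 8356685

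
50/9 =50/9 = 5.56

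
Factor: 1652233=11^1*150203^1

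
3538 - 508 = 3030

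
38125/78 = 488 + 61/78 =488.78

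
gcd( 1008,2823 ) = 3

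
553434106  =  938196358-384762252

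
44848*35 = 1569680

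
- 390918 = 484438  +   - 875356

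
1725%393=153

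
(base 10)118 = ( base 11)a8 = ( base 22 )58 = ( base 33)3J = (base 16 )76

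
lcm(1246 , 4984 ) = 4984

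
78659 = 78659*1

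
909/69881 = 909/69881 = 0.01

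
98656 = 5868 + 92788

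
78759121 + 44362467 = 123121588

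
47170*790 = 37264300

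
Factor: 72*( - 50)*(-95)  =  2^4*  3^2*5^3 * 19^1 = 342000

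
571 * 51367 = 29330557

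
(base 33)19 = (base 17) 28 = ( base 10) 42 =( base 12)36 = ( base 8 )52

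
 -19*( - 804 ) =15276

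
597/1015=597/1015= 0.59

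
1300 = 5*260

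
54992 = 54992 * 1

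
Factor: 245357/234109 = 7^1*193^( - 1)*1213^( - 1)*35051^1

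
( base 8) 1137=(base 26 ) N9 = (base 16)25F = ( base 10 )607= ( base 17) 21c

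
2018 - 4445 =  - 2427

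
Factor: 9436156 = 2^2*17^1 *193^1*719^1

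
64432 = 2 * 32216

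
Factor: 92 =2^2*23^1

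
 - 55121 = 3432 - 58553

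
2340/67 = 34 + 62/67 = 34.93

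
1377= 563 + 814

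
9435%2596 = 1647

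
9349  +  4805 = 14154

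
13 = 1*13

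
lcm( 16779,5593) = 16779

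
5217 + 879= 6096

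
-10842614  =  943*( - 11498)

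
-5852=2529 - 8381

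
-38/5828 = -19/2914 = - 0.01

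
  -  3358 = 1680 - 5038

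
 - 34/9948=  - 17/4974 =- 0.00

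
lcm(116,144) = 4176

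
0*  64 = 0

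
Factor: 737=11^1 *67^1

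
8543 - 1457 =7086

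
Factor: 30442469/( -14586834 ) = - 2^( - 1) * 3^(-1)*193^1*157733^1*2431139^(- 1) 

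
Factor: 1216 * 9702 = 11797632 = 2^7*3^2*7^2*11^1*19^1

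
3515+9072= 12587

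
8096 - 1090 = 7006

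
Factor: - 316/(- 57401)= 2^2*61^( - 1)*79^1*941^(-1)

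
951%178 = 61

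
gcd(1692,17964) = 36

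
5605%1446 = 1267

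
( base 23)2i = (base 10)64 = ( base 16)40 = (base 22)2K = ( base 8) 100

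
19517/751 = 25 + 742/751 = 25.99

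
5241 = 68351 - 63110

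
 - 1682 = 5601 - 7283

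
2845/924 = 2845/924  =  3.08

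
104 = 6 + 98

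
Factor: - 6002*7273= - 2^1*7^1*1039^1*3001^1 = - 43652546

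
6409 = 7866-1457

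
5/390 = 1/78 = 0.01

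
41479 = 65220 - 23741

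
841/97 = 841/97=8.67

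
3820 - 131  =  3689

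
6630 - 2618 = 4012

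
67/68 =67/68 = 0.99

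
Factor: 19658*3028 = 59524424 = 2^3*757^1*9829^1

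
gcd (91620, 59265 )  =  45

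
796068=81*9828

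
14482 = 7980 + 6502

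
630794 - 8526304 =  - 7895510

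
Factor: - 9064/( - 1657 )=2^3*11^1*103^1 * 1657^( - 1)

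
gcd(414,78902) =2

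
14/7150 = 7/3575 = 0.00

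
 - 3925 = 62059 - 65984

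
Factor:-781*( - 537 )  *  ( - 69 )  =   - 28938393 = -  3^2 * 11^1*23^1*71^1*179^1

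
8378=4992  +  3386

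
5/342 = 5/342 =0.01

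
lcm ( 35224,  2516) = 35224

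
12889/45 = 286+19/45=286.42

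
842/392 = 421/196 = 2.15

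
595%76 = 63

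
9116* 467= 4257172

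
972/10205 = 972/10205 = 0.10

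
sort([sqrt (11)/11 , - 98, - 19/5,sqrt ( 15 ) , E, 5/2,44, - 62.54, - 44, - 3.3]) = [ - 98, - 62.54, - 44,-19/5, - 3.3,sqrt( 11)/11, 5/2,E, sqrt( 15 ), 44 ]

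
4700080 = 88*53410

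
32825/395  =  6565/79 = 83.10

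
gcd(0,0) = 0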